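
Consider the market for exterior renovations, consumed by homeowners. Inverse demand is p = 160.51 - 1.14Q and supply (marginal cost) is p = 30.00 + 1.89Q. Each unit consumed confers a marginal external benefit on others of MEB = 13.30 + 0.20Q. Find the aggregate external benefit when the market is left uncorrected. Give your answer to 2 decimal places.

Market equilibrium (private): 30.00 + 1.89Q = 160.51 - 1.14Q → Q_m = 43.0726.
Total external benefit = ∫₀^{Q_m} (13.30 + 0.20Q) dQ = 13.30×43.0726 + ½×0.20×43.0726² = 758.3905.

758.39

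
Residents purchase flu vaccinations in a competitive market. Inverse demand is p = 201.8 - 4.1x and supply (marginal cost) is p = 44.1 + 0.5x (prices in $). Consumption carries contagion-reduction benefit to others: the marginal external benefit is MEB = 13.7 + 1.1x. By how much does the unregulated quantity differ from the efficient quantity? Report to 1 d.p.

Market equilibrium (private): 44.1 + 0.5x = 201.8 - 4.1x → x_m = 34.2826.
Social marginal benefit = demand + MEB = 215.5 - 3.0x.
Set SMB = MC: 215.5 - 3.0x = 44.1 + 0.5x → x* = 48.9714.
Gap = |34.2826 − 48.9714| = 14.6888.

14.7 units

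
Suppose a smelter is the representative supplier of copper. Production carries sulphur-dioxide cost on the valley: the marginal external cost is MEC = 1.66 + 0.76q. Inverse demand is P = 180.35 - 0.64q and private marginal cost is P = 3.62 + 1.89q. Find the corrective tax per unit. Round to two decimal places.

tax = 42.10 per unit

Social marginal cost = private MC + MEC = 5.28 + 2.65q.
Set SMC = demand: 5.28 + 2.65q = 180.35 - 0.64q → q* = 53.2128.
The Pigouvian tax equals MEC at q*: 1.66 + 0.76×53.2128 = 42.1017.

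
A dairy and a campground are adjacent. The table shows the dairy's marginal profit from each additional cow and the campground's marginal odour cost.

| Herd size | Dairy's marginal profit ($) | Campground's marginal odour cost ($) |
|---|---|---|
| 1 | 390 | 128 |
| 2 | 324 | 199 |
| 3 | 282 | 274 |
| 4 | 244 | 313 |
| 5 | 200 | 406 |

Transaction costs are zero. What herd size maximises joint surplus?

3

Bargaining reaches the level where marginal profit last exceeds marginal odour cost.
That holds through level 3 (282 ≥ 274) but not at 4 (244 < 313).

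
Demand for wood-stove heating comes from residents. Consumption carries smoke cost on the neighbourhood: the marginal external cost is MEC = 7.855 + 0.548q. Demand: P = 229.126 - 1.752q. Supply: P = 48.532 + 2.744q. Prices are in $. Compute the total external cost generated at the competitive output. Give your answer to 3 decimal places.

Market equilibrium (private): 48.532 + 2.744q = 229.126 - 1.752q → q_m = 40.1677.
Total external cost = ∫₀^{q_m} (7.855 + 0.548q) dq = 7.855×40.1677 + ½×0.548×40.1677² = 757.6010.

$757.601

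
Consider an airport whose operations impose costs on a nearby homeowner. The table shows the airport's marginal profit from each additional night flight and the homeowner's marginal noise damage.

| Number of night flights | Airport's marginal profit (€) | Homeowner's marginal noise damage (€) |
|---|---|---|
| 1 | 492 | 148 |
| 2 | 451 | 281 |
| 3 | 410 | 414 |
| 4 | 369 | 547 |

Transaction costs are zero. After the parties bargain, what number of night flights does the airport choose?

2

Bargaining reaches the level where marginal profit last exceeds marginal noise damage.
That holds through level 2 (451 ≥ 281) but not at 3 (410 < 414).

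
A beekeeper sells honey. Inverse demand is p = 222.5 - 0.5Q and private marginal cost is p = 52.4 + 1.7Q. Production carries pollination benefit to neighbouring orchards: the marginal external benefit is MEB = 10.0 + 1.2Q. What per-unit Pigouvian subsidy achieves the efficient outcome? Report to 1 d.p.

subsidy = 226.1 per unit

Social marginal cost = private MC − MEB = 42.4 + 0.5Q.
Set SMC = demand: 42.4 + 0.5Q = 222.5 - 0.5Q → Q* = 180.1000.
The Pigouvian subsidy equals MEB at Q*: 10.0 + 1.2×180.1000 = 226.1200.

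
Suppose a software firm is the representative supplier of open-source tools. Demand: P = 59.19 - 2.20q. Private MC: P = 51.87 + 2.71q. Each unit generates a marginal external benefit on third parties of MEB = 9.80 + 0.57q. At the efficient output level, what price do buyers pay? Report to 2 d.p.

Social marginal cost = private MC − MEB = 42.07 + 2.14q.
Set SMC = demand: 42.07 + 2.14q = 59.19 - 2.20q → q* = 3.9447.
Consumer price on the demand curve at q*: 59.19 − 2.20×3.9447 = 50.5117.

P = 50.51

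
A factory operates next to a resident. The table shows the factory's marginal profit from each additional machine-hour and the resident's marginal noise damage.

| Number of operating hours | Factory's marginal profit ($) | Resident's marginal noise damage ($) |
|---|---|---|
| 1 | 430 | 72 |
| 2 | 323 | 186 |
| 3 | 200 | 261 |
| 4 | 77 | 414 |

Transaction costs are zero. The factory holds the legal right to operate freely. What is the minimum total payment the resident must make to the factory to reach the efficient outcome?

Left alone the factory would choose level 4 (marginal profit stays positive).
Efficient level: k* = 2 (marginal profit ≥ marginal noise damage through 2).
The resident must at least cover the factory's forgone profit from cutting 4→2: 200 + 77 = 277.

$277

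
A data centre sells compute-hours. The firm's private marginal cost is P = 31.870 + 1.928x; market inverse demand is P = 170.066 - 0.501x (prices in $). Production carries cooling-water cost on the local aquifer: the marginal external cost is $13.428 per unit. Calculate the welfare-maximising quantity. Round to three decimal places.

Social marginal cost = private MC + MEC = 45.298 + 1.928x.
Set SMC = demand: 45.298 + 1.928x = 170.066 - 0.501x → x* = 51.3660.

x* = 51.366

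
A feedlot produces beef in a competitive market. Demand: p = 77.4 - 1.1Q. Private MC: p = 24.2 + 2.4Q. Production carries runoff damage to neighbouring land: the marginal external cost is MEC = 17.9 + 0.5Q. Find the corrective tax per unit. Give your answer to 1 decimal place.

tax = 22.3 per unit

Social marginal cost = private MC + MEC = 42.1 + 2.9Q.
Set SMC = demand: 42.1 + 2.9Q = 77.4 - 1.1Q → Q* = 8.8250.
The Pigouvian tax equals MEC at Q*: 17.9 + 0.5×8.8250 = 22.3125.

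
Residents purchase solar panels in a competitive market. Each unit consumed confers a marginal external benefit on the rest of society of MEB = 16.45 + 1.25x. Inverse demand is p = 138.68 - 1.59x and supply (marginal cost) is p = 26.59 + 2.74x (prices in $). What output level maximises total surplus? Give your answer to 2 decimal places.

Social marginal benefit = demand + MEB = 155.13 - 0.34x.
Set SMB = MC: 155.13 - 0.34x = 26.59 + 2.74x → x* = 41.7338.

x* = 41.73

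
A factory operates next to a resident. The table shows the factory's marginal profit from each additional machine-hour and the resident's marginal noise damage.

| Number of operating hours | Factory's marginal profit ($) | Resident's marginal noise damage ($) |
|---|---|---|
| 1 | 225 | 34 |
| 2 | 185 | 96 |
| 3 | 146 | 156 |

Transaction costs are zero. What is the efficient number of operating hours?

Bargaining reaches the level where marginal profit last exceeds marginal noise damage.
That holds through level 2 (185 ≥ 96) but not at 3 (146 < 156).

2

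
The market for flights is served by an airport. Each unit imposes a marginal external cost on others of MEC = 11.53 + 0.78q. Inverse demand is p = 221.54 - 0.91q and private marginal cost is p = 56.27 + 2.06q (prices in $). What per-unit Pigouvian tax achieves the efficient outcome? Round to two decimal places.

tax = $43.51 per unit

Social marginal cost = private MC + MEC = 67.80 + 2.84q.
Set SMC = demand: 67.80 + 2.84q = 221.54 - 0.91q → q* = 40.9973.
The Pigouvian tax equals MEC at q*: 11.53 + 0.78×40.9973 = 43.5079.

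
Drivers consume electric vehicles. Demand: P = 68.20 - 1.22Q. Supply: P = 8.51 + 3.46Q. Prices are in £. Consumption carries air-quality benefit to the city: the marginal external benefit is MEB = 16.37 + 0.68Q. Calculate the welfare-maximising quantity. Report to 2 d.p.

Q* = 19.02

Social marginal benefit = demand + MEB = 84.57 - 0.54Q.
Set SMB = MC: 84.57 - 0.54Q = 8.51 + 3.46Q → Q* = 19.0150.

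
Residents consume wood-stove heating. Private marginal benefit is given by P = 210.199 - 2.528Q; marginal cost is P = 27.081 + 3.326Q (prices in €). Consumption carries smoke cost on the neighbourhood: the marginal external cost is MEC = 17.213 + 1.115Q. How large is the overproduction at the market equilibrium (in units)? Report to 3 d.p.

Market equilibrium (private): 27.081 + 3.326Q = 210.199 - 2.528Q → Q_m = 31.2808.
Social marginal benefit = demand − MEC = 192.986 - 3.643Q.
Set SMB = MC: 192.986 - 3.643Q = 27.081 + 3.326Q → Q* = 23.8061.
Gap = |31.2808 − 23.8061| = 7.4747.

7.475 units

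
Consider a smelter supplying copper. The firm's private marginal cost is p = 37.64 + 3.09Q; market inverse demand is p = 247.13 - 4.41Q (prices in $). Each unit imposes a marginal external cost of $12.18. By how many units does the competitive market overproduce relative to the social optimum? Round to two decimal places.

Market equilibrium (private): 37.64 + 3.09Q = 247.13 - 4.41Q → Q_m = 27.9320.
Social marginal cost = private MC + MEC = 49.82 + 3.09Q.
Set SMC = demand: 49.82 + 3.09Q = 247.13 - 4.41Q → Q* = 26.3080.
Gap = |27.9320 − 26.3080| = 1.6240.

1.62 units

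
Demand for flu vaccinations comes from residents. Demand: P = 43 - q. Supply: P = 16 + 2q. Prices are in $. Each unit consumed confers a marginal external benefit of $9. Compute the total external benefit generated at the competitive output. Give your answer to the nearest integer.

$81

Market equilibrium (private): 16 + 2q = 43 - q → q_m = 9.0000.
Total external benefit = MEB × q_m = 9 × 9.0000 = 81.0000.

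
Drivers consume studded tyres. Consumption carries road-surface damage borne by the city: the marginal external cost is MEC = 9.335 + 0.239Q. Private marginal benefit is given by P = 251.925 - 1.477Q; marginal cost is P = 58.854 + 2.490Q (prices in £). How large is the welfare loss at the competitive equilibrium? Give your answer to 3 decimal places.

Market equilibrium (private): 58.854 + 2.490Q = 251.925 - 1.477Q → Q_m = 48.6693.
Social marginal benefit = demand − MEC = 242.590 - 1.716Q.
Set SMB = MC: 242.590 - 1.716Q = 58.854 + 2.490Q → Q* = 43.6843.
Height of the DWL triangle at Q_m is MC(Q_m) − SMB(Q_m) = MEC(Q_m) = 20.9670.
DWL = ½ × 4.9850 × 20.9670 = 52.2602.

DWL = £52.260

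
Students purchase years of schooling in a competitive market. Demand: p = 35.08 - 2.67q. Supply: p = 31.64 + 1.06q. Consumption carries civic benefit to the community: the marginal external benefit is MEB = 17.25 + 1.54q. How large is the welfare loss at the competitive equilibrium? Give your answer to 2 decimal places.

DWL = 79.58

Market equilibrium (private): 31.64 + 1.06q = 35.08 - 2.67q → q_m = 0.9223.
Social marginal benefit = demand + MEB = 52.33 - 1.13q.
Set SMB = MC: 52.33 - 1.13q = 31.64 + 1.06q → q* = 9.4475.
The welfare-loss triangle has base |q_m − q*| and height MEB(q_m) (the vertical gap between SMB and MC is zero at q* and MEB at q_m).
DWL = ½ × 8.5252 × 18.6703 = 79.5840.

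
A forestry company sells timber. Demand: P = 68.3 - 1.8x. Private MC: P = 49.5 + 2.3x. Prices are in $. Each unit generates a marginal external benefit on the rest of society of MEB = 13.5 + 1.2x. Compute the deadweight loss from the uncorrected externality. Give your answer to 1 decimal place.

DWL = $62.3

Market equilibrium (private): 49.5 + 2.3x = 68.3 - 1.8x → x_m = 4.5854.
Social marginal cost = private MC − MEB = 36.0 + 1.1x.
Set SMC = demand: 36.0 + 1.1x = 68.3 - 1.8x → x* = 11.1379.
Height of the DWL triangle at x_m is demand(x_m) − SMC(x_m) = MEB(x_m) = 19.0024.
DWL = ½ × 6.5525 × 19.0024 = 62.2566.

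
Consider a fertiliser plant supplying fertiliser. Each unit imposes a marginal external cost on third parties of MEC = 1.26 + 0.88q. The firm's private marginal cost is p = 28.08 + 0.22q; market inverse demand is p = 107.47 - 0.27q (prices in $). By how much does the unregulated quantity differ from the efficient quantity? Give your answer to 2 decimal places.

104.99 units

Market equilibrium (private): 28.08 + 0.22q = 107.47 - 0.27q → q_m = 162.0204.
Social marginal cost = private MC + MEC = 29.34 + 1.10q.
Set SMC = demand: 29.34 + 1.10q = 107.47 - 0.27q → q* = 57.0292.
Gap = |162.0204 − 57.0292| = 104.9912.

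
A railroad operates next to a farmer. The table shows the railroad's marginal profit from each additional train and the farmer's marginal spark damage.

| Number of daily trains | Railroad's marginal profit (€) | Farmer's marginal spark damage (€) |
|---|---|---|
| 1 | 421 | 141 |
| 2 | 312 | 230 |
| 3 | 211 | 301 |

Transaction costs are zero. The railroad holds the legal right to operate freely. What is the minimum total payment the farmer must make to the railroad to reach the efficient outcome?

€211

Left alone the railroad would choose level 3 (marginal profit stays positive).
Efficient level: k* = 2 (marginal profit ≥ marginal spark damage through 2).
The farmer must at least cover the railroad's forgone profit from cutting 3→2: 211 = 211.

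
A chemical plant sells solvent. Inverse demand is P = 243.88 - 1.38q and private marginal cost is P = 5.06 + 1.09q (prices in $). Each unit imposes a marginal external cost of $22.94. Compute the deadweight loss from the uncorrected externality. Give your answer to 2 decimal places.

DWL = $106.53

Market equilibrium (private): 5.06 + 1.09q = 243.88 - 1.38q → q_m = 96.6883.
Social marginal cost = private MC + MEC = 28.00 + 1.09q.
Set SMC = demand: 28.00 + 1.09q = 243.88 - 1.38q → q* = 87.4008.
Between q* and q_m the wedge SMC − demand runs linearly from 0 to MEC(q_m), so the loss is a triangle.
DWL = ½ × 9.2875 × 22.9400 = 106.5276.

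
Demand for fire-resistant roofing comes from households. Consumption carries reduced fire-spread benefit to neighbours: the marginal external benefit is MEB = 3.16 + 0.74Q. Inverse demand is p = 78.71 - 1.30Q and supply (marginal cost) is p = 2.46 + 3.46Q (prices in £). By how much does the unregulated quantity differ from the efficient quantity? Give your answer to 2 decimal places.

3.73 units

Market equilibrium (private): 2.46 + 3.46Q = 78.71 - 1.30Q → Q_m = 16.0189.
Social marginal benefit = demand + MEB = 81.87 - 0.56Q.
Set SMB = MC: 81.87 - 0.56Q = 2.46 + 3.46Q → Q* = 19.7537.
Gap = |16.0189 − 19.7537| = 3.7348.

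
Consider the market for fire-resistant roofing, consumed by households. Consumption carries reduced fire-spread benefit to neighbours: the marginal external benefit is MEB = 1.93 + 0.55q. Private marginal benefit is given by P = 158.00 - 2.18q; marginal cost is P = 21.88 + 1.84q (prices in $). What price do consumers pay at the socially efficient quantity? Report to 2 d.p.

Social marginal benefit = demand + MEB = 159.93 - 1.63q.
Set SMB = MC: 159.93 - 1.63q = 21.88 + 1.84q → q* = 39.7839.
Consumer price on the demand curve at q*: 158.00 − 2.18×39.7839 = 71.2711.

P = $71.27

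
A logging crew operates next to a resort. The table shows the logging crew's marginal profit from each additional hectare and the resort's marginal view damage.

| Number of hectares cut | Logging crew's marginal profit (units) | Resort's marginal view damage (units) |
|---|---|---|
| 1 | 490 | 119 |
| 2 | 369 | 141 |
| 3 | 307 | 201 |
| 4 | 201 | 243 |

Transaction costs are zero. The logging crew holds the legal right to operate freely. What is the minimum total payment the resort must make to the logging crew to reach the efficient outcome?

201

Left alone the logging crew would choose level 4 (marginal profit stays positive).
Efficient level: k* = 3 (marginal profit ≥ marginal view damage through 3).
The resort must at least cover the logging crew's forgone profit from cutting 4→3: 201 = 201.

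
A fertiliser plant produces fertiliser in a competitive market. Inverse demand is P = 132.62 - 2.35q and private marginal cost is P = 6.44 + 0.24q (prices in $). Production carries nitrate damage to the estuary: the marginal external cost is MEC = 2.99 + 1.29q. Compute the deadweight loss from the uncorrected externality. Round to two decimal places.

Market equilibrium (private): 6.44 + 0.24q = 132.62 - 2.35q → q_m = 48.7181.
Social marginal cost = private MC + MEC = 9.43 + 1.53q.
Set SMC = demand: 9.43 + 1.53q = 132.62 - 2.35q → q* = 31.7500.
The loss is the area between SMC and demand from q* to q_m; with linear curves that's a triangle of height MEC(q_m).
DWL = ½ × 16.9681 × 65.8364 = 558.5593.

DWL = $558.56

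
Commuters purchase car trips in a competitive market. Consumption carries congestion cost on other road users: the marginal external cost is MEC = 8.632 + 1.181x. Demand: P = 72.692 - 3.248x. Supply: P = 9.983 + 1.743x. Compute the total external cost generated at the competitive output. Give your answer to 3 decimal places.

Market equilibrium (private): 9.983 + 1.743x = 72.692 - 3.248x → x_m = 12.5644.
Total external cost = ∫₀^{x_m} (8.632 + 1.181x) dx = 8.632×12.5644 + ½×1.181×12.5644² = 201.6747.

201.675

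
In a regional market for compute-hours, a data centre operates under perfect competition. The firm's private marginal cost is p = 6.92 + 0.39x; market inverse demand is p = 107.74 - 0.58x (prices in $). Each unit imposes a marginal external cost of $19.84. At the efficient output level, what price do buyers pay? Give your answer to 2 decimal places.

P = $59.32

Social marginal cost = private MC + MEC = 26.76 + 0.39x.
Set SMC = demand: 26.76 + 0.39x = 107.74 - 0.58x → x* = 83.4845.
Consumer price on the demand curve at x*: 107.74 − 0.58×83.4845 = 59.3190.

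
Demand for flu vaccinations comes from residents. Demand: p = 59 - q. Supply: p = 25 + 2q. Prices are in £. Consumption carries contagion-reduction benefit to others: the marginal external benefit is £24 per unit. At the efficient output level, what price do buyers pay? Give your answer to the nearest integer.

P = £40

Social marginal benefit = demand + MEB = 83 - q.
Set SMB = MC: 83 - q = 25 + 2q → q* = 19.3333.
Consumer price on the demand curve at q*: 59 − 1×19.3333 = 39.6667.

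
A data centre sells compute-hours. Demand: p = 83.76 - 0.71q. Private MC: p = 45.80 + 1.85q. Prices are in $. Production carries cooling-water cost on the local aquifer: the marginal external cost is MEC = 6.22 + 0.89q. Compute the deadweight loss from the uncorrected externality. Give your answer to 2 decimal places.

Market equilibrium (private): 45.80 + 1.85q = 83.76 - 0.71q → q_m = 14.8281.
Social marginal cost = private MC + MEC = 52.02 + 2.74q.
Set SMC = demand: 52.02 + 2.74q = 83.76 - 0.71q → q* = 9.2000.
The loss is the area between SMC and demand from q* to q_m; with linear curves that's a triangle of height MEC(q_m).
DWL = ½ × 5.6281 × 19.4170 = 54.6404.

DWL = $54.64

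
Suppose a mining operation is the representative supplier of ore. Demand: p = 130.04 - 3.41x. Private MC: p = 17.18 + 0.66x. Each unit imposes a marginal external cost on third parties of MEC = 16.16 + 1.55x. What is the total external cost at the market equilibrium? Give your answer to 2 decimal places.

1044.04

Market equilibrium (private): 17.18 + 0.66x = 130.04 - 3.41x → x_m = 27.7297.
Total external cost = ∫₀^{x_m} (16.16 + 1.55x) dx = 16.16×27.7297 + ½×1.55×27.7297² = 1044.0376.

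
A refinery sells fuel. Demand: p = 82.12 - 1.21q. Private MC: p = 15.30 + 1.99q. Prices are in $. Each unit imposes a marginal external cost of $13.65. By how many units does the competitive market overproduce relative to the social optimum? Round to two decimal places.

Market equilibrium (private): 15.30 + 1.99q = 82.12 - 1.21q → q_m = 20.8813.
Social marginal cost = private MC + MEC = 28.95 + 1.99q.
Set SMC = demand: 28.95 + 1.99q = 82.12 - 1.21q → q* = 16.6156.
Gap = |20.8813 − 16.6156| = 4.2657.

4.27 units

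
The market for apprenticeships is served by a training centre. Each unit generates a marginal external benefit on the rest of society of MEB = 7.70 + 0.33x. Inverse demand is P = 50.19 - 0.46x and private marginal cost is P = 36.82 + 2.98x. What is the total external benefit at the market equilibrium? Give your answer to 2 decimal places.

Market equilibrium (private): 36.82 + 2.98x = 50.19 - 0.46x → x_m = 3.8866.
Total external benefit = ∫₀^{x_m} (7.70 + 0.33x) dx = 7.70×3.8866 + ½×0.33×3.8866² = 32.4193.

32.42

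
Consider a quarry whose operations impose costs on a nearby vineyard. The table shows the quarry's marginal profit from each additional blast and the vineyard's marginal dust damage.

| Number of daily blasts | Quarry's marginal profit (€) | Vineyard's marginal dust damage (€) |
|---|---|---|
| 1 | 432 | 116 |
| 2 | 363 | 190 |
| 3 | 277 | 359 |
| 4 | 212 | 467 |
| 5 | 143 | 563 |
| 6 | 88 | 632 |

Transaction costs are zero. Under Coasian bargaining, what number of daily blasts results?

2

Bargaining reaches the level where marginal profit last exceeds marginal dust damage.
That holds through level 2 (363 ≥ 190) but not at 3 (277 < 359).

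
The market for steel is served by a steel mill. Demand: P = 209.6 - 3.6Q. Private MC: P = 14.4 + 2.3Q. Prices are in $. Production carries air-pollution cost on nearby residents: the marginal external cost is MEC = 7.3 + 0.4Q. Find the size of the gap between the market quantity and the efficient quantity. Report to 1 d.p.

3.3 units

Market equilibrium (private): 14.4 + 2.3Q = 209.6 - 3.6Q → Q_m = 33.0847.
Social marginal cost = private MC + MEC = 21.7 + 2.7Q.
Set SMC = demand: 21.7 + 2.7Q = 209.6 - 3.6Q → Q* = 29.8254.
Gap = |33.0847 − 29.8254| = 3.2593.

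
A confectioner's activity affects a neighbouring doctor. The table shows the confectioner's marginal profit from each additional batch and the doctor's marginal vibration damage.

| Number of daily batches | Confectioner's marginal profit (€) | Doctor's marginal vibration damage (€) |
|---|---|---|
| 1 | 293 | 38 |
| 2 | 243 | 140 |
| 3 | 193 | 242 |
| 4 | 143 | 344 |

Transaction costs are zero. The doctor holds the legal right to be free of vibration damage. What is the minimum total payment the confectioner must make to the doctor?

€178

Efficient level: marginal profit ≥ marginal vibration damage through level 2, so k* = 2.
With the doctor holding the right, the confectioner must at least compensate total damage at k*: 38 + 140 = 178.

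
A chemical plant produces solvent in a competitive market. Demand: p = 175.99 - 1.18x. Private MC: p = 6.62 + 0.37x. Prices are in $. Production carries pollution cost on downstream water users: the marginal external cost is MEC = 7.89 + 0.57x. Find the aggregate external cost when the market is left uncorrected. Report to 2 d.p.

Market equilibrium (private): 6.62 + 0.37x = 175.99 - 1.18x → x_m = 109.2710.
Total external cost = ∫₀^{x_m} (7.89 + 0.57x) dx = 7.89×109.2710 + ½×0.57×109.2710² = 4265.0914.

$4265.09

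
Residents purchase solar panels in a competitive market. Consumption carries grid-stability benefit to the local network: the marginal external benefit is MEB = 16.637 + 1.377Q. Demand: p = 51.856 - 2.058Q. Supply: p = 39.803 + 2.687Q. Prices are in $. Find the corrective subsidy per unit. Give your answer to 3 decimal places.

Social marginal benefit = demand + MEB = 68.493 - 0.681Q.
Set SMB = MC: 68.493 - 0.681Q = 39.803 + 2.687Q → Q* = 8.5184.
The Pigouvian subsidy equals MEB at Q*: 16.637 + 1.377×8.5184 = 28.3668.

subsidy = $28.367 per unit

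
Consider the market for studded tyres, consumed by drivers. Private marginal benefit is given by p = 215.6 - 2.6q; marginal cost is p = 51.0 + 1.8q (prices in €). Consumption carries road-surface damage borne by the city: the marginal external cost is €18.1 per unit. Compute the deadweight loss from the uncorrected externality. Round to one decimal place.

Market equilibrium (private): 51.0 + 1.8q = 215.6 - 2.6q → q_m = 37.4091.
Social marginal benefit = demand − MEC = 197.5 - 2.6q.
Set SMB = MC: 197.5 - 2.6q = 51.0 + 1.8q → q* = 33.2955.
Height of the DWL triangle at q_m is MC(q_m) − SMB(q_m) = MEC(q_m) = 18.1000.
DWL = ½ × 4.1136 × 18.1000 = 37.2281.

DWL = €37.2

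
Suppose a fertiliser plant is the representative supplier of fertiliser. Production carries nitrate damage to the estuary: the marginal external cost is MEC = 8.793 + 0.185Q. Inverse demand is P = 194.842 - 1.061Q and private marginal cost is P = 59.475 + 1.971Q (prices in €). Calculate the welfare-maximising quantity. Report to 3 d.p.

Q* = 39.345

Social marginal cost = private MC + MEC = 68.268 + 2.156Q.
Set SMC = demand: 68.268 + 2.156Q = 194.842 - 1.061Q → Q* = 39.3454.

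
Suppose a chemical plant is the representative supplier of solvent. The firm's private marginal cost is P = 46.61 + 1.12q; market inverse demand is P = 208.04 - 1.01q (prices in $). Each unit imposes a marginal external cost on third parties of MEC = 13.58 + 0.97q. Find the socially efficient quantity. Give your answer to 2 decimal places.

Social marginal cost = private MC + MEC = 60.19 + 2.09q.
Set SMC = demand: 60.19 + 2.09q = 208.04 - 1.01q → q* = 47.6935.

q* = 47.69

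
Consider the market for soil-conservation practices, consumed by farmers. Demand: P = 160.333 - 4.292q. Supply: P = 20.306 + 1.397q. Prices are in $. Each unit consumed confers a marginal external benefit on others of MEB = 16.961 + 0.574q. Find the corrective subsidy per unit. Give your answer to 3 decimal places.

subsidy = $34.578 per unit

Social marginal benefit = demand + MEB = 177.294 - 3.718q.
Set SMB = MC: 177.294 - 3.718q = 20.306 + 1.397q → q* = 30.6917.
The Pigouvian subsidy equals MEB at q*: 16.961 + 0.574×30.6917 = 34.5780.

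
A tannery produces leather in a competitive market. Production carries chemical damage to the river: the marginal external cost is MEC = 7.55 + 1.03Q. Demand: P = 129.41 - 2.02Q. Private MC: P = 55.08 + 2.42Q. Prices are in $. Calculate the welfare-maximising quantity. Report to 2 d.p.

Q* = 12.21

Social marginal cost = private MC + MEC = 62.63 + 3.45Q.
Set SMC = demand: 62.63 + 3.45Q = 129.41 - 2.02Q → Q* = 12.2084.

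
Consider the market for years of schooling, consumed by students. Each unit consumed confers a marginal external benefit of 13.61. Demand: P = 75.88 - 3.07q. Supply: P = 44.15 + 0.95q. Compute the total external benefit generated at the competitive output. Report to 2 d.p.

107.42

Market equilibrium (private): 44.15 + 0.95q = 75.88 - 3.07q → q_m = 7.8930.
Total external benefit = MEB × q_m = 13.61 × 7.8930 = 107.4237.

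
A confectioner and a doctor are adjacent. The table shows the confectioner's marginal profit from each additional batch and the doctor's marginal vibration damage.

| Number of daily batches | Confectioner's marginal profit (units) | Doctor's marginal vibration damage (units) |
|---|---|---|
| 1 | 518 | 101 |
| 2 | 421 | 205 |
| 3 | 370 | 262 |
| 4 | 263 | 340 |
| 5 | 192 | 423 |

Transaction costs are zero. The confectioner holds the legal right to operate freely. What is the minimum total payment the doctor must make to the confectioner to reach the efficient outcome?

455

Left alone the confectioner would choose level 5 (marginal profit stays positive).
Efficient level: k* = 3 (marginal profit ≥ marginal vibration damage through 3).
The doctor must at least cover the confectioner's forgone profit from cutting 5→3: 263 + 192 = 455.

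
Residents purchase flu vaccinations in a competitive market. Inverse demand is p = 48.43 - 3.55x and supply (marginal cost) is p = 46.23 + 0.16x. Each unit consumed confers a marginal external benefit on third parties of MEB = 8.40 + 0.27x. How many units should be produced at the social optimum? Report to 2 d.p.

x* = 3.08

Social marginal benefit = demand + MEB = 56.83 - 3.28x.
Set SMB = MC: 56.83 - 3.28x = 46.23 + 0.16x → x* = 3.0814.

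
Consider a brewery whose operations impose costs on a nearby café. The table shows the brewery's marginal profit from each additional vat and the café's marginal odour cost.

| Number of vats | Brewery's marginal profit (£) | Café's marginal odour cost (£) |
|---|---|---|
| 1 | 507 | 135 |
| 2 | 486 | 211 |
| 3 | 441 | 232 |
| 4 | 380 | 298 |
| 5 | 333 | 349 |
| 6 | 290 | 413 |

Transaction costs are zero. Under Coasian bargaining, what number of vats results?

4

Bargaining reaches the level where marginal profit last exceeds marginal odour cost.
That holds through level 4 (380 ≥ 298) but not at 5 (333 < 349).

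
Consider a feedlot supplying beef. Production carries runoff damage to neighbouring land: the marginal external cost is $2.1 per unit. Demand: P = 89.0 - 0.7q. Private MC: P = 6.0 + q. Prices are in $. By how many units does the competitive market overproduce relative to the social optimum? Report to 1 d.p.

1.2 units

Market equilibrium (private): 6.0 + q = 89.0 - 0.7q → q_m = 48.8235.
Social marginal cost = private MC + MEC = 8.1 + q.
Set SMC = demand: 8.1 + q = 89.0 - 0.7q → q* = 47.5882.
Gap = |48.8235 − 47.5882| = 1.2353.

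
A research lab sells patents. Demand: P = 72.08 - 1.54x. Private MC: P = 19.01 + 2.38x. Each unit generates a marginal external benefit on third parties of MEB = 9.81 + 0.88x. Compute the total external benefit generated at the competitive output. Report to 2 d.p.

213.46

Market equilibrium (private): 19.01 + 2.38x = 72.08 - 1.54x → x_m = 13.5383.
Total external benefit = ∫₀^{x_m} (9.81 + 0.88x) dx = 9.81×13.5383 + ½×0.88×13.5383² = 213.4564.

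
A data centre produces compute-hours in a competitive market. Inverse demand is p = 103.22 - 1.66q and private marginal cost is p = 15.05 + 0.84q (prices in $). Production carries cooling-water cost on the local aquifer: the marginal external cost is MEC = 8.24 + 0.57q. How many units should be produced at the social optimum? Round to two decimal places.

Social marginal cost = private MC + MEC = 23.29 + 1.41q.
Set SMC = demand: 23.29 + 1.41q = 103.22 - 1.66q → q* = 26.0358.

q* = 26.04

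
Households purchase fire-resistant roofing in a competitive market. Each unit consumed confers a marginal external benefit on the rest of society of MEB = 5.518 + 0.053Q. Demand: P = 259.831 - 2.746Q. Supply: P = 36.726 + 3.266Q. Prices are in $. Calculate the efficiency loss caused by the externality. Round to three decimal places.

DWL = $4.701

Market equilibrium (private): 36.726 + 3.266Q = 259.831 - 2.746Q → Q_m = 37.1099.
Social marginal benefit = demand + MEB = 265.349 - 2.693Q.
Set SMB = MC: 265.349 - 2.693Q = 36.726 + 3.266Q → Q* = 38.3660.
Between Q* and Q_m the wedge SMB − MC runs linearly from 0 to MEB(Q_m), so the loss is a triangle.
DWL = ½ × 1.2561 × 7.4848 = 4.7008.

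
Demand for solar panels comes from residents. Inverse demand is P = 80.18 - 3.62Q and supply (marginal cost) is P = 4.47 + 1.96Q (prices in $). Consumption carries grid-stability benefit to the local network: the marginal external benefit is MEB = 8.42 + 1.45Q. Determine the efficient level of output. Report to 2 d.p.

Social marginal benefit = demand + MEB = 88.60 - 2.17Q.
Set SMB = MC: 88.60 - 2.17Q = 4.47 + 1.96Q → Q* = 20.3705.

Q* = 20.37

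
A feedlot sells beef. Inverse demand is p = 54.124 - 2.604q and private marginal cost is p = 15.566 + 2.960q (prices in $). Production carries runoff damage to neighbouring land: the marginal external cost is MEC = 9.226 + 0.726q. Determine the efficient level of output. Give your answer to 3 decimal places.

Social marginal cost = private MC + MEC = 24.792 + 3.686q.
Set SMC = demand: 24.792 + 3.686q = 54.124 - 2.604q → q* = 4.6633.

q* = 4.663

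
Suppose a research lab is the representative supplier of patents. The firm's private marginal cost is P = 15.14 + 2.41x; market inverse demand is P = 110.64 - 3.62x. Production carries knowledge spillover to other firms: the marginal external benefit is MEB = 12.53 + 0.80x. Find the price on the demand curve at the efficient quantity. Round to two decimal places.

Social marginal cost = private MC − MEB = 2.61 + 1.61x.
Set SMC = demand: 2.61 + 1.61x = 110.64 - 3.62x → x* = 20.6558.
Consumer price on the demand curve at x*: 110.64 − 3.62×20.6558 = 35.8660.

P = 35.87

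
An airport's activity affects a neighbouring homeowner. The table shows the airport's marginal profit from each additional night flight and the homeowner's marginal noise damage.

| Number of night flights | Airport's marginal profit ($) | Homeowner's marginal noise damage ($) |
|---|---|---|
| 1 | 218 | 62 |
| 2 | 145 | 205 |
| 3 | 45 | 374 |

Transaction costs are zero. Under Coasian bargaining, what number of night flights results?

1

Bargaining reaches the level where marginal profit last exceeds marginal noise damage.
That holds through level 1 (218 ≥ 62) but not at 2 (145 < 205).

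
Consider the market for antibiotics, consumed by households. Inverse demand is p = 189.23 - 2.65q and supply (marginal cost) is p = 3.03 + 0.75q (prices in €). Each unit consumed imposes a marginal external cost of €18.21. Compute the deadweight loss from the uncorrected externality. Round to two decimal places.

Market equilibrium (private): 3.03 + 0.75q = 189.23 - 2.65q → q_m = 54.7647.
Social marginal benefit = demand − MEC = 171.02 - 2.65q.
Set SMB = MC: 171.02 - 2.65q = 3.03 + 0.75q → q* = 49.4088.
Height of the DWL triangle at q_m is MC(q_m) − SMB(q_m) = MEC(q_m) = 18.2100.
DWL = ½ × 5.3559 × 18.2100 = 48.7655.

DWL = €48.77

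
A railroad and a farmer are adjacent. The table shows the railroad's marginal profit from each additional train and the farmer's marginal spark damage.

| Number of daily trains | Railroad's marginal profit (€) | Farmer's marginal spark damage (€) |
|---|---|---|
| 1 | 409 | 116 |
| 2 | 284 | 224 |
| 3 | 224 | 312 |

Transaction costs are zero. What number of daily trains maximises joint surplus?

2

Bargaining reaches the level where marginal profit last exceeds marginal spark damage.
That holds through level 2 (284 ≥ 224) but not at 3 (224 < 312).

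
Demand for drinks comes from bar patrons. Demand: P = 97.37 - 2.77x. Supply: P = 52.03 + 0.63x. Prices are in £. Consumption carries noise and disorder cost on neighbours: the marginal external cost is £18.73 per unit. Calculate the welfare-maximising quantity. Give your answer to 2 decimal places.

x* = 7.83

Social marginal benefit = demand − MEC = 78.64 - 2.77x.
Set SMB = MC: 78.64 - 2.77x = 52.03 + 0.63x → x* = 7.8265.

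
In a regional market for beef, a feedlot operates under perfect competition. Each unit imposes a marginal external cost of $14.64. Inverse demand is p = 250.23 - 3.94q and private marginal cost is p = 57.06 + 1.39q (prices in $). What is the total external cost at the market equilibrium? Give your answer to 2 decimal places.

$530.58

Market equilibrium (private): 57.06 + 1.39q = 250.23 - 3.94q → q_m = 36.2420.
Total external cost = MEC × q_m = 14.64 × 36.2420 = 530.5829.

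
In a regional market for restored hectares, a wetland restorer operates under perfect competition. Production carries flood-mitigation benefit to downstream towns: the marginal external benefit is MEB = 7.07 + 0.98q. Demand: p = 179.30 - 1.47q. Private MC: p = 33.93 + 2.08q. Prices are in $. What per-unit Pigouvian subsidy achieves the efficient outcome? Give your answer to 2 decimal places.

subsidy = $65.20 per unit

Social marginal cost = private MC − MEB = 26.86 + 1.10q.
Set SMC = demand: 26.86 + 1.10q = 179.30 - 1.47q → q* = 59.3152.
The Pigouvian subsidy equals MEB at q*: 7.07 + 0.98×59.3152 = 65.1989.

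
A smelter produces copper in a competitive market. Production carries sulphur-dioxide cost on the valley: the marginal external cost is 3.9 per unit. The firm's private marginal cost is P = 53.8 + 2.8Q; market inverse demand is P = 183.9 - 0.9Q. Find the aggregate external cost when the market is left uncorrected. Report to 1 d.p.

Market equilibrium (private): 53.8 + 2.8Q = 183.9 - 0.9Q → Q_m = 35.1622.
Total external cost = MEC × Q_m = 3.9 × 35.1622 = 137.1326.

137.1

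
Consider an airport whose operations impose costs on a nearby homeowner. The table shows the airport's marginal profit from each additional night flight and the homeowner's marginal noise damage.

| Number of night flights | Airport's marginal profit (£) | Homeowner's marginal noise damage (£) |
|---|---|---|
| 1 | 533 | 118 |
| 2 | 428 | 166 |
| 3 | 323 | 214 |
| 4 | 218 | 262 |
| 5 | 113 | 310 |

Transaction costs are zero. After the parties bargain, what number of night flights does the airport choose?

3

Bargaining reaches the level where marginal profit last exceeds marginal noise damage.
That holds through level 3 (323 ≥ 214) but not at 4 (218 < 262).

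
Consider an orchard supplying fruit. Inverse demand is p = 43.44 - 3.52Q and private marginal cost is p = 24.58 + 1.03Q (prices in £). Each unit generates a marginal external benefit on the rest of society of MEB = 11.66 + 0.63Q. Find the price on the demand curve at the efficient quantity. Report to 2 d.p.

Social marginal cost = private MC − MEB = 12.92 + 0.40Q.
Set SMC = demand: 12.92 + 0.40Q = 43.44 - 3.52Q → Q* = 7.7857.
Consumer price on the demand curve at Q*: 43.44 − 3.52×7.7857 = 16.0343.

P = £16.03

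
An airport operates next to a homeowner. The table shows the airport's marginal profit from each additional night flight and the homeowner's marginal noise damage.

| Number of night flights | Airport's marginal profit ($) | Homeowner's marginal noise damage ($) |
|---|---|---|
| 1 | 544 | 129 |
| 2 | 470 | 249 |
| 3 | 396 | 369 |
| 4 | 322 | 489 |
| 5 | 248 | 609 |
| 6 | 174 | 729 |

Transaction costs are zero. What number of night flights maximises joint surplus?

3

Bargaining reaches the level where marginal profit last exceeds marginal noise damage.
That holds through level 3 (396 ≥ 369) but not at 4 (322 < 489).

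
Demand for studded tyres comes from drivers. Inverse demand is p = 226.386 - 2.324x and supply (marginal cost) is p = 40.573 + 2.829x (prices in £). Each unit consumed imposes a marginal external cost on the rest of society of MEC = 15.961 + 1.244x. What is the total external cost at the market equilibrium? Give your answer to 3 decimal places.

£1384.306

Market equilibrium (private): 40.573 + 2.829x = 226.386 - 2.324x → x_m = 36.0592.
Total external cost = ∫₀^{x_m} (15.961 + 1.244x) dx = 15.961×36.0592 + ½×1.244×36.0592² = 1384.3063.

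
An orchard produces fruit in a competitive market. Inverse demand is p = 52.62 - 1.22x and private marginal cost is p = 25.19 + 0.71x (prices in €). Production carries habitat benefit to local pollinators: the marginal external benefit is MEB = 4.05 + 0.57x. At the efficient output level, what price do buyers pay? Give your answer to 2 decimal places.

P = €24.38

Social marginal cost = private MC − MEB = 21.14 + 0.14x.
Set SMC = demand: 21.14 + 0.14x = 52.62 - 1.22x → x* = 23.1471.
Consumer price on the demand curve at x*: 52.62 − 1.22×23.1471 = 24.3805.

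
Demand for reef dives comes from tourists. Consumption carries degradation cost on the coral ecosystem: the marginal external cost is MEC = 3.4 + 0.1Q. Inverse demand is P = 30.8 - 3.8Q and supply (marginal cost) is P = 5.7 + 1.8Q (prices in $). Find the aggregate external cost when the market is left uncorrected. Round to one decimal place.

$16.2

Market equilibrium (private): 5.7 + 1.8Q = 30.8 - 3.8Q → Q_m = 4.4821.
Total external cost = ∫₀^{Q_m} (3.4 + 0.1Q) dQ = 3.4×4.4821 + ½×0.1×4.4821² = 16.2436.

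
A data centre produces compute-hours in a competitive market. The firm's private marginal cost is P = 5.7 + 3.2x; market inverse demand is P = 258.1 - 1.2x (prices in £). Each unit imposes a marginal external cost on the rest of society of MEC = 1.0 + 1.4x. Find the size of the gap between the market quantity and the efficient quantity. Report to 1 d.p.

Market equilibrium (private): 5.7 + 3.2x = 258.1 - 1.2x → x_m = 57.3636.
Social marginal cost = private MC + MEC = 6.7 + 4.6x.
Set SMC = demand: 6.7 + 4.6x = 258.1 - 1.2x → x* = 43.3448.
Gap = |57.3636 − 43.3448| = 14.0188.

14.0 units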